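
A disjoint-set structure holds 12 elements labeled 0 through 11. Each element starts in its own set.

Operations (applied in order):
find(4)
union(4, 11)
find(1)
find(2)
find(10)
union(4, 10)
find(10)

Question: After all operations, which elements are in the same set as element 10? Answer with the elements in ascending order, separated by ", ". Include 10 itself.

Step 1: find(4) -> no change; set of 4 is {4}
Step 2: union(4, 11) -> merged; set of 4 now {4, 11}
Step 3: find(1) -> no change; set of 1 is {1}
Step 4: find(2) -> no change; set of 2 is {2}
Step 5: find(10) -> no change; set of 10 is {10}
Step 6: union(4, 10) -> merged; set of 4 now {4, 10, 11}
Step 7: find(10) -> no change; set of 10 is {4, 10, 11}
Component of 10: {4, 10, 11}

Answer: 4, 10, 11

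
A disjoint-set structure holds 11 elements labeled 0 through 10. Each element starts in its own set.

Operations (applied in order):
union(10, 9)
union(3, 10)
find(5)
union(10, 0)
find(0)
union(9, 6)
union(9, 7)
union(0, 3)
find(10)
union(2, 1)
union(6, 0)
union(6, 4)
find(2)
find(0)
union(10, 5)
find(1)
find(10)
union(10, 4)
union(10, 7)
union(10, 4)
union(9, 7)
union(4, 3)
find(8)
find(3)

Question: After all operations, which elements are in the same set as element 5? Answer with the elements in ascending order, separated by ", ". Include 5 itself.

Step 1: union(10, 9) -> merged; set of 10 now {9, 10}
Step 2: union(3, 10) -> merged; set of 3 now {3, 9, 10}
Step 3: find(5) -> no change; set of 5 is {5}
Step 4: union(10, 0) -> merged; set of 10 now {0, 3, 9, 10}
Step 5: find(0) -> no change; set of 0 is {0, 3, 9, 10}
Step 6: union(9, 6) -> merged; set of 9 now {0, 3, 6, 9, 10}
Step 7: union(9, 7) -> merged; set of 9 now {0, 3, 6, 7, 9, 10}
Step 8: union(0, 3) -> already same set; set of 0 now {0, 3, 6, 7, 9, 10}
Step 9: find(10) -> no change; set of 10 is {0, 3, 6, 7, 9, 10}
Step 10: union(2, 1) -> merged; set of 2 now {1, 2}
Step 11: union(6, 0) -> already same set; set of 6 now {0, 3, 6, 7, 9, 10}
Step 12: union(6, 4) -> merged; set of 6 now {0, 3, 4, 6, 7, 9, 10}
Step 13: find(2) -> no change; set of 2 is {1, 2}
Step 14: find(0) -> no change; set of 0 is {0, 3, 4, 6, 7, 9, 10}
Step 15: union(10, 5) -> merged; set of 10 now {0, 3, 4, 5, 6, 7, 9, 10}
Step 16: find(1) -> no change; set of 1 is {1, 2}
Step 17: find(10) -> no change; set of 10 is {0, 3, 4, 5, 6, 7, 9, 10}
Step 18: union(10, 4) -> already same set; set of 10 now {0, 3, 4, 5, 6, 7, 9, 10}
Step 19: union(10, 7) -> already same set; set of 10 now {0, 3, 4, 5, 6, 7, 9, 10}
Step 20: union(10, 4) -> already same set; set of 10 now {0, 3, 4, 5, 6, 7, 9, 10}
Step 21: union(9, 7) -> already same set; set of 9 now {0, 3, 4, 5, 6, 7, 9, 10}
Step 22: union(4, 3) -> already same set; set of 4 now {0, 3, 4, 5, 6, 7, 9, 10}
Step 23: find(8) -> no change; set of 8 is {8}
Step 24: find(3) -> no change; set of 3 is {0, 3, 4, 5, 6, 7, 9, 10}
Component of 5: {0, 3, 4, 5, 6, 7, 9, 10}

Answer: 0, 3, 4, 5, 6, 7, 9, 10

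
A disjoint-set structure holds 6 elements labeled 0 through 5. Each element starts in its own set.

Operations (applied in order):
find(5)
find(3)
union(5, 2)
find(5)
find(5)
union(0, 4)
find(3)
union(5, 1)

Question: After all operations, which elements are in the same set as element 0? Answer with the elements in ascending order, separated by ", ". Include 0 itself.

Answer: 0, 4

Derivation:
Step 1: find(5) -> no change; set of 5 is {5}
Step 2: find(3) -> no change; set of 3 is {3}
Step 3: union(5, 2) -> merged; set of 5 now {2, 5}
Step 4: find(5) -> no change; set of 5 is {2, 5}
Step 5: find(5) -> no change; set of 5 is {2, 5}
Step 6: union(0, 4) -> merged; set of 0 now {0, 4}
Step 7: find(3) -> no change; set of 3 is {3}
Step 8: union(5, 1) -> merged; set of 5 now {1, 2, 5}
Component of 0: {0, 4}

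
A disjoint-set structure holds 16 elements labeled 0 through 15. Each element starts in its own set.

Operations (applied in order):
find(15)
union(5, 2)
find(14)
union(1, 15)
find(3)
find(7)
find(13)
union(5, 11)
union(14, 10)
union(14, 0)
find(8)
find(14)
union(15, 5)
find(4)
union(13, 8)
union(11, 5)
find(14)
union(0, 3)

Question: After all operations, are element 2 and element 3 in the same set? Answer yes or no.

Step 1: find(15) -> no change; set of 15 is {15}
Step 2: union(5, 2) -> merged; set of 5 now {2, 5}
Step 3: find(14) -> no change; set of 14 is {14}
Step 4: union(1, 15) -> merged; set of 1 now {1, 15}
Step 5: find(3) -> no change; set of 3 is {3}
Step 6: find(7) -> no change; set of 7 is {7}
Step 7: find(13) -> no change; set of 13 is {13}
Step 8: union(5, 11) -> merged; set of 5 now {2, 5, 11}
Step 9: union(14, 10) -> merged; set of 14 now {10, 14}
Step 10: union(14, 0) -> merged; set of 14 now {0, 10, 14}
Step 11: find(8) -> no change; set of 8 is {8}
Step 12: find(14) -> no change; set of 14 is {0, 10, 14}
Step 13: union(15, 5) -> merged; set of 15 now {1, 2, 5, 11, 15}
Step 14: find(4) -> no change; set of 4 is {4}
Step 15: union(13, 8) -> merged; set of 13 now {8, 13}
Step 16: union(11, 5) -> already same set; set of 11 now {1, 2, 5, 11, 15}
Step 17: find(14) -> no change; set of 14 is {0, 10, 14}
Step 18: union(0, 3) -> merged; set of 0 now {0, 3, 10, 14}
Set of 2: {1, 2, 5, 11, 15}; 3 is not a member.

Answer: no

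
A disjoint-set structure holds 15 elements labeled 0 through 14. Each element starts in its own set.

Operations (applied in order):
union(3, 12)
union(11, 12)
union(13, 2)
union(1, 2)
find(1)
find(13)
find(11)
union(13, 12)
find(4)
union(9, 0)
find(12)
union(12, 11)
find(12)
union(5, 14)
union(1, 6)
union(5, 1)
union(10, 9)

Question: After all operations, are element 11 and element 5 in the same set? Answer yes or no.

Step 1: union(3, 12) -> merged; set of 3 now {3, 12}
Step 2: union(11, 12) -> merged; set of 11 now {3, 11, 12}
Step 3: union(13, 2) -> merged; set of 13 now {2, 13}
Step 4: union(1, 2) -> merged; set of 1 now {1, 2, 13}
Step 5: find(1) -> no change; set of 1 is {1, 2, 13}
Step 6: find(13) -> no change; set of 13 is {1, 2, 13}
Step 7: find(11) -> no change; set of 11 is {3, 11, 12}
Step 8: union(13, 12) -> merged; set of 13 now {1, 2, 3, 11, 12, 13}
Step 9: find(4) -> no change; set of 4 is {4}
Step 10: union(9, 0) -> merged; set of 9 now {0, 9}
Step 11: find(12) -> no change; set of 12 is {1, 2, 3, 11, 12, 13}
Step 12: union(12, 11) -> already same set; set of 12 now {1, 2, 3, 11, 12, 13}
Step 13: find(12) -> no change; set of 12 is {1, 2, 3, 11, 12, 13}
Step 14: union(5, 14) -> merged; set of 5 now {5, 14}
Step 15: union(1, 6) -> merged; set of 1 now {1, 2, 3, 6, 11, 12, 13}
Step 16: union(5, 1) -> merged; set of 5 now {1, 2, 3, 5, 6, 11, 12, 13, 14}
Step 17: union(10, 9) -> merged; set of 10 now {0, 9, 10}
Set of 11: {1, 2, 3, 5, 6, 11, 12, 13, 14}; 5 is a member.

Answer: yes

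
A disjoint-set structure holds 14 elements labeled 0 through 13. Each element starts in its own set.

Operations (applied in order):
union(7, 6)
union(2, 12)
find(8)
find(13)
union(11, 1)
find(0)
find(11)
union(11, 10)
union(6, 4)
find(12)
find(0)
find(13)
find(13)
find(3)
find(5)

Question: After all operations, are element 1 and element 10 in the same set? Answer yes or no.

Step 1: union(7, 6) -> merged; set of 7 now {6, 7}
Step 2: union(2, 12) -> merged; set of 2 now {2, 12}
Step 3: find(8) -> no change; set of 8 is {8}
Step 4: find(13) -> no change; set of 13 is {13}
Step 5: union(11, 1) -> merged; set of 11 now {1, 11}
Step 6: find(0) -> no change; set of 0 is {0}
Step 7: find(11) -> no change; set of 11 is {1, 11}
Step 8: union(11, 10) -> merged; set of 11 now {1, 10, 11}
Step 9: union(6, 4) -> merged; set of 6 now {4, 6, 7}
Step 10: find(12) -> no change; set of 12 is {2, 12}
Step 11: find(0) -> no change; set of 0 is {0}
Step 12: find(13) -> no change; set of 13 is {13}
Step 13: find(13) -> no change; set of 13 is {13}
Step 14: find(3) -> no change; set of 3 is {3}
Step 15: find(5) -> no change; set of 5 is {5}
Set of 1: {1, 10, 11}; 10 is a member.

Answer: yes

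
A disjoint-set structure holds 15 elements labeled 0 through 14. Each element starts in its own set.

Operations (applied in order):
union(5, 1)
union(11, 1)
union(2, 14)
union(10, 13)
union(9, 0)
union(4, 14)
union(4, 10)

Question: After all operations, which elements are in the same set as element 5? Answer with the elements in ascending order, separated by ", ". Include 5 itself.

Answer: 1, 5, 11

Derivation:
Step 1: union(5, 1) -> merged; set of 5 now {1, 5}
Step 2: union(11, 1) -> merged; set of 11 now {1, 5, 11}
Step 3: union(2, 14) -> merged; set of 2 now {2, 14}
Step 4: union(10, 13) -> merged; set of 10 now {10, 13}
Step 5: union(9, 0) -> merged; set of 9 now {0, 9}
Step 6: union(4, 14) -> merged; set of 4 now {2, 4, 14}
Step 7: union(4, 10) -> merged; set of 4 now {2, 4, 10, 13, 14}
Component of 5: {1, 5, 11}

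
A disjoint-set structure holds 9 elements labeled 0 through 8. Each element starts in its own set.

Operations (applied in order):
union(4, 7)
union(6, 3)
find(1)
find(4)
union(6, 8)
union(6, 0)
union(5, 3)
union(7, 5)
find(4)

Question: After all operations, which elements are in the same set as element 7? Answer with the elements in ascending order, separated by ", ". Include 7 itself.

Answer: 0, 3, 4, 5, 6, 7, 8

Derivation:
Step 1: union(4, 7) -> merged; set of 4 now {4, 7}
Step 2: union(6, 3) -> merged; set of 6 now {3, 6}
Step 3: find(1) -> no change; set of 1 is {1}
Step 4: find(4) -> no change; set of 4 is {4, 7}
Step 5: union(6, 8) -> merged; set of 6 now {3, 6, 8}
Step 6: union(6, 0) -> merged; set of 6 now {0, 3, 6, 8}
Step 7: union(5, 3) -> merged; set of 5 now {0, 3, 5, 6, 8}
Step 8: union(7, 5) -> merged; set of 7 now {0, 3, 4, 5, 6, 7, 8}
Step 9: find(4) -> no change; set of 4 is {0, 3, 4, 5, 6, 7, 8}
Component of 7: {0, 3, 4, 5, 6, 7, 8}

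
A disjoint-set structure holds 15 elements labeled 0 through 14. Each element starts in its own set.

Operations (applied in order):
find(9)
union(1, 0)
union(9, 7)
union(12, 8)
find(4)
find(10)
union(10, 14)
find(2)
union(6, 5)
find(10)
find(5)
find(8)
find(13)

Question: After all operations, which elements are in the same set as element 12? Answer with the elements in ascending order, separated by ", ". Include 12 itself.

Answer: 8, 12

Derivation:
Step 1: find(9) -> no change; set of 9 is {9}
Step 2: union(1, 0) -> merged; set of 1 now {0, 1}
Step 3: union(9, 7) -> merged; set of 9 now {7, 9}
Step 4: union(12, 8) -> merged; set of 12 now {8, 12}
Step 5: find(4) -> no change; set of 4 is {4}
Step 6: find(10) -> no change; set of 10 is {10}
Step 7: union(10, 14) -> merged; set of 10 now {10, 14}
Step 8: find(2) -> no change; set of 2 is {2}
Step 9: union(6, 5) -> merged; set of 6 now {5, 6}
Step 10: find(10) -> no change; set of 10 is {10, 14}
Step 11: find(5) -> no change; set of 5 is {5, 6}
Step 12: find(8) -> no change; set of 8 is {8, 12}
Step 13: find(13) -> no change; set of 13 is {13}
Component of 12: {8, 12}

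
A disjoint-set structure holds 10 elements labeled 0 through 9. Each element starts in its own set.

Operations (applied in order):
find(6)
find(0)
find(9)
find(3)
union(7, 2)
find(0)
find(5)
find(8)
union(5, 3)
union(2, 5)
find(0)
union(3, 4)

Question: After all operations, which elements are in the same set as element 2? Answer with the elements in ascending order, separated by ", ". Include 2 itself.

Answer: 2, 3, 4, 5, 7

Derivation:
Step 1: find(6) -> no change; set of 6 is {6}
Step 2: find(0) -> no change; set of 0 is {0}
Step 3: find(9) -> no change; set of 9 is {9}
Step 4: find(3) -> no change; set of 3 is {3}
Step 5: union(7, 2) -> merged; set of 7 now {2, 7}
Step 6: find(0) -> no change; set of 0 is {0}
Step 7: find(5) -> no change; set of 5 is {5}
Step 8: find(8) -> no change; set of 8 is {8}
Step 9: union(5, 3) -> merged; set of 5 now {3, 5}
Step 10: union(2, 5) -> merged; set of 2 now {2, 3, 5, 7}
Step 11: find(0) -> no change; set of 0 is {0}
Step 12: union(3, 4) -> merged; set of 3 now {2, 3, 4, 5, 7}
Component of 2: {2, 3, 4, 5, 7}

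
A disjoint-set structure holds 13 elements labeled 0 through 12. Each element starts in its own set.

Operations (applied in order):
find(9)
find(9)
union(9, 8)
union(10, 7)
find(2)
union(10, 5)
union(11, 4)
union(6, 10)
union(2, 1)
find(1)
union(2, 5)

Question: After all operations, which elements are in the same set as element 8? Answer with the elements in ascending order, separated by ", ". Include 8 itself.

Answer: 8, 9

Derivation:
Step 1: find(9) -> no change; set of 9 is {9}
Step 2: find(9) -> no change; set of 9 is {9}
Step 3: union(9, 8) -> merged; set of 9 now {8, 9}
Step 4: union(10, 7) -> merged; set of 10 now {7, 10}
Step 5: find(2) -> no change; set of 2 is {2}
Step 6: union(10, 5) -> merged; set of 10 now {5, 7, 10}
Step 7: union(11, 4) -> merged; set of 11 now {4, 11}
Step 8: union(6, 10) -> merged; set of 6 now {5, 6, 7, 10}
Step 9: union(2, 1) -> merged; set of 2 now {1, 2}
Step 10: find(1) -> no change; set of 1 is {1, 2}
Step 11: union(2, 5) -> merged; set of 2 now {1, 2, 5, 6, 7, 10}
Component of 8: {8, 9}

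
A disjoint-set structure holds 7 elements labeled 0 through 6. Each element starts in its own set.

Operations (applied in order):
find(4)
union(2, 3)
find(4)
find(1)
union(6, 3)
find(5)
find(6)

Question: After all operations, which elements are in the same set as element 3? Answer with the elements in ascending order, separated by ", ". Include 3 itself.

Answer: 2, 3, 6

Derivation:
Step 1: find(4) -> no change; set of 4 is {4}
Step 2: union(2, 3) -> merged; set of 2 now {2, 3}
Step 3: find(4) -> no change; set of 4 is {4}
Step 4: find(1) -> no change; set of 1 is {1}
Step 5: union(6, 3) -> merged; set of 6 now {2, 3, 6}
Step 6: find(5) -> no change; set of 5 is {5}
Step 7: find(6) -> no change; set of 6 is {2, 3, 6}
Component of 3: {2, 3, 6}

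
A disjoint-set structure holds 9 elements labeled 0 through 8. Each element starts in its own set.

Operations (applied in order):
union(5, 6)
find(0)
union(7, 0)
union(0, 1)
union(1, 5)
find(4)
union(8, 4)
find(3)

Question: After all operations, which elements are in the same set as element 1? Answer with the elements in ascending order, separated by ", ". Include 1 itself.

Step 1: union(5, 6) -> merged; set of 5 now {5, 6}
Step 2: find(0) -> no change; set of 0 is {0}
Step 3: union(7, 0) -> merged; set of 7 now {0, 7}
Step 4: union(0, 1) -> merged; set of 0 now {0, 1, 7}
Step 5: union(1, 5) -> merged; set of 1 now {0, 1, 5, 6, 7}
Step 6: find(4) -> no change; set of 4 is {4}
Step 7: union(8, 4) -> merged; set of 8 now {4, 8}
Step 8: find(3) -> no change; set of 3 is {3}
Component of 1: {0, 1, 5, 6, 7}

Answer: 0, 1, 5, 6, 7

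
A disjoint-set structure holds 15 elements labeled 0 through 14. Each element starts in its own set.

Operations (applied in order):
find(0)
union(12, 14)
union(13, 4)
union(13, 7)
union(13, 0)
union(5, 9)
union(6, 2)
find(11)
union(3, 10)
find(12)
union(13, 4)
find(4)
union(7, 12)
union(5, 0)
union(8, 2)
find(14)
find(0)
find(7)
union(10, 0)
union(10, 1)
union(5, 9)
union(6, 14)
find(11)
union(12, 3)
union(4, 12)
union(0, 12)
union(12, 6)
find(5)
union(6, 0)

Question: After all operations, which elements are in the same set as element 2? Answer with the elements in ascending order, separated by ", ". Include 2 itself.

Step 1: find(0) -> no change; set of 0 is {0}
Step 2: union(12, 14) -> merged; set of 12 now {12, 14}
Step 3: union(13, 4) -> merged; set of 13 now {4, 13}
Step 4: union(13, 7) -> merged; set of 13 now {4, 7, 13}
Step 5: union(13, 0) -> merged; set of 13 now {0, 4, 7, 13}
Step 6: union(5, 9) -> merged; set of 5 now {5, 9}
Step 7: union(6, 2) -> merged; set of 6 now {2, 6}
Step 8: find(11) -> no change; set of 11 is {11}
Step 9: union(3, 10) -> merged; set of 3 now {3, 10}
Step 10: find(12) -> no change; set of 12 is {12, 14}
Step 11: union(13, 4) -> already same set; set of 13 now {0, 4, 7, 13}
Step 12: find(4) -> no change; set of 4 is {0, 4, 7, 13}
Step 13: union(7, 12) -> merged; set of 7 now {0, 4, 7, 12, 13, 14}
Step 14: union(5, 0) -> merged; set of 5 now {0, 4, 5, 7, 9, 12, 13, 14}
Step 15: union(8, 2) -> merged; set of 8 now {2, 6, 8}
Step 16: find(14) -> no change; set of 14 is {0, 4, 5, 7, 9, 12, 13, 14}
Step 17: find(0) -> no change; set of 0 is {0, 4, 5, 7, 9, 12, 13, 14}
Step 18: find(7) -> no change; set of 7 is {0, 4, 5, 7, 9, 12, 13, 14}
Step 19: union(10, 0) -> merged; set of 10 now {0, 3, 4, 5, 7, 9, 10, 12, 13, 14}
Step 20: union(10, 1) -> merged; set of 10 now {0, 1, 3, 4, 5, 7, 9, 10, 12, 13, 14}
Step 21: union(5, 9) -> already same set; set of 5 now {0, 1, 3, 4, 5, 7, 9, 10, 12, 13, 14}
Step 22: union(6, 14) -> merged; set of 6 now {0, 1, 2, 3, 4, 5, 6, 7, 8, 9, 10, 12, 13, 14}
Step 23: find(11) -> no change; set of 11 is {11}
Step 24: union(12, 3) -> already same set; set of 12 now {0, 1, 2, 3, 4, 5, 6, 7, 8, 9, 10, 12, 13, 14}
Step 25: union(4, 12) -> already same set; set of 4 now {0, 1, 2, 3, 4, 5, 6, 7, 8, 9, 10, 12, 13, 14}
Step 26: union(0, 12) -> already same set; set of 0 now {0, 1, 2, 3, 4, 5, 6, 7, 8, 9, 10, 12, 13, 14}
Step 27: union(12, 6) -> already same set; set of 12 now {0, 1, 2, 3, 4, 5, 6, 7, 8, 9, 10, 12, 13, 14}
Step 28: find(5) -> no change; set of 5 is {0, 1, 2, 3, 4, 5, 6, 7, 8, 9, 10, 12, 13, 14}
Step 29: union(6, 0) -> already same set; set of 6 now {0, 1, 2, 3, 4, 5, 6, 7, 8, 9, 10, 12, 13, 14}
Component of 2: {0, 1, 2, 3, 4, 5, 6, 7, 8, 9, 10, 12, 13, 14}

Answer: 0, 1, 2, 3, 4, 5, 6, 7, 8, 9, 10, 12, 13, 14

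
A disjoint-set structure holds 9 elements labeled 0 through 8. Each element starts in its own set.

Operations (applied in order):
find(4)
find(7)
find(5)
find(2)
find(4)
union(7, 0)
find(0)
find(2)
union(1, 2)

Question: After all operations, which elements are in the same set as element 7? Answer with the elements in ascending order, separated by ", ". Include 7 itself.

Step 1: find(4) -> no change; set of 4 is {4}
Step 2: find(7) -> no change; set of 7 is {7}
Step 3: find(5) -> no change; set of 5 is {5}
Step 4: find(2) -> no change; set of 2 is {2}
Step 5: find(4) -> no change; set of 4 is {4}
Step 6: union(7, 0) -> merged; set of 7 now {0, 7}
Step 7: find(0) -> no change; set of 0 is {0, 7}
Step 8: find(2) -> no change; set of 2 is {2}
Step 9: union(1, 2) -> merged; set of 1 now {1, 2}
Component of 7: {0, 7}

Answer: 0, 7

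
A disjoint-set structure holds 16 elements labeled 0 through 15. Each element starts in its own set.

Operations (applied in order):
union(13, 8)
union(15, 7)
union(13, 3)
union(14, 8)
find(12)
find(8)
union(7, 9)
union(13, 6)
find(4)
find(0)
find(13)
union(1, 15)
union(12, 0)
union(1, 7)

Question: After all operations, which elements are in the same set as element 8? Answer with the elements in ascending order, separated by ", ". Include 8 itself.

Step 1: union(13, 8) -> merged; set of 13 now {8, 13}
Step 2: union(15, 7) -> merged; set of 15 now {7, 15}
Step 3: union(13, 3) -> merged; set of 13 now {3, 8, 13}
Step 4: union(14, 8) -> merged; set of 14 now {3, 8, 13, 14}
Step 5: find(12) -> no change; set of 12 is {12}
Step 6: find(8) -> no change; set of 8 is {3, 8, 13, 14}
Step 7: union(7, 9) -> merged; set of 7 now {7, 9, 15}
Step 8: union(13, 6) -> merged; set of 13 now {3, 6, 8, 13, 14}
Step 9: find(4) -> no change; set of 4 is {4}
Step 10: find(0) -> no change; set of 0 is {0}
Step 11: find(13) -> no change; set of 13 is {3, 6, 8, 13, 14}
Step 12: union(1, 15) -> merged; set of 1 now {1, 7, 9, 15}
Step 13: union(12, 0) -> merged; set of 12 now {0, 12}
Step 14: union(1, 7) -> already same set; set of 1 now {1, 7, 9, 15}
Component of 8: {3, 6, 8, 13, 14}

Answer: 3, 6, 8, 13, 14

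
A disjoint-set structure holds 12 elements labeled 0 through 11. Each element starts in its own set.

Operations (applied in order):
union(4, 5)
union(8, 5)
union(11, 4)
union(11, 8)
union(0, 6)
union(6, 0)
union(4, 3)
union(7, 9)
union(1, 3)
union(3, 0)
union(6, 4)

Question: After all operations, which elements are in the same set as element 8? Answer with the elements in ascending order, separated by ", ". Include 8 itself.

Step 1: union(4, 5) -> merged; set of 4 now {4, 5}
Step 2: union(8, 5) -> merged; set of 8 now {4, 5, 8}
Step 3: union(11, 4) -> merged; set of 11 now {4, 5, 8, 11}
Step 4: union(11, 8) -> already same set; set of 11 now {4, 5, 8, 11}
Step 5: union(0, 6) -> merged; set of 0 now {0, 6}
Step 6: union(6, 0) -> already same set; set of 6 now {0, 6}
Step 7: union(4, 3) -> merged; set of 4 now {3, 4, 5, 8, 11}
Step 8: union(7, 9) -> merged; set of 7 now {7, 9}
Step 9: union(1, 3) -> merged; set of 1 now {1, 3, 4, 5, 8, 11}
Step 10: union(3, 0) -> merged; set of 3 now {0, 1, 3, 4, 5, 6, 8, 11}
Step 11: union(6, 4) -> already same set; set of 6 now {0, 1, 3, 4, 5, 6, 8, 11}
Component of 8: {0, 1, 3, 4, 5, 6, 8, 11}

Answer: 0, 1, 3, 4, 5, 6, 8, 11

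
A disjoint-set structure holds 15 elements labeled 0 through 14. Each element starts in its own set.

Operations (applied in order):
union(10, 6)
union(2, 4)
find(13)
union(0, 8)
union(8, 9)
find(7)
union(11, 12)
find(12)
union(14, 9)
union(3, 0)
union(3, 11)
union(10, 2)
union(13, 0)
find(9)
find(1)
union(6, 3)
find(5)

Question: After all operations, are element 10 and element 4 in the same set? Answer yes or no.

Step 1: union(10, 6) -> merged; set of 10 now {6, 10}
Step 2: union(2, 4) -> merged; set of 2 now {2, 4}
Step 3: find(13) -> no change; set of 13 is {13}
Step 4: union(0, 8) -> merged; set of 0 now {0, 8}
Step 5: union(8, 9) -> merged; set of 8 now {0, 8, 9}
Step 6: find(7) -> no change; set of 7 is {7}
Step 7: union(11, 12) -> merged; set of 11 now {11, 12}
Step 8: find(12) -> no change; set of 12 is {11, 12}
Step 9: union(14, 9) -> merged; set of 14 now {0, 8, 9, 14}
Step 10: union(3, 0) -> merged; set of 3 now {0, 3, 8, 9, 14}
Step 11: union(3, 11) -> merged; set of 3 now {0, 3, 8, 9, 11, 12, 14}
Step 12: union(10, 2) -> merged; set of 10 now {2, 4, 6, 10}
Step 13: union(13, 0) -> merged; set of 13 now {0, 3, 8, 9, 11, 12, 13, 14}
Step 14: find(9) -> no change; set of 9 is {0, 3, 8, 9, 11, 12, 13, 14}
Step 15: find(1) -> no change; set of 1 is {1}
Step 16: union(6, 3) -> merged; set of 6 now {0, 2, 3, 4, 6, 8, 9, 10, 11, 12, 13, 14}
Step 17: find(5) -> no change; set of 5 is {5}
Set of 10: {0, 2, 3, 4, 6, 8, 9, 10, 11, 12, 13, 14}; 4 is a member.

Answer: yes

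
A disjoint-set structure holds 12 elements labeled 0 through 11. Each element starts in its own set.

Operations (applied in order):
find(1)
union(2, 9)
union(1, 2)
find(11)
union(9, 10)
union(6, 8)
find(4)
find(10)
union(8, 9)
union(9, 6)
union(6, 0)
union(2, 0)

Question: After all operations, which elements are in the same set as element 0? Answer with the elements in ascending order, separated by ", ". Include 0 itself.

Step 1: find(1) -> no change; set of 1 is {1}
Step 2: union(2, 9) -> merged; set of 2 now {2, 9}
Step 3: union(1, 2) -> merged; set of 1 now {1, 2, 9}
Step 4: find(11) -> no change; set of 11 is {11}
Step 5: union(9, 10) -> merged; set of 9 now {1, 2, 9, 10}
Step 6: union(6, 8) -> merged; set of 6 now {6, 8}
Step 7: find(4) -> no change; set of 4 is {4}
Step 8: find(10) -> no change; set of 10 is {1, 2, 9, 10}
Step 9: union(8, 9) -> merged; set of 8 now {1, 2, 6, 8, 9, 10}
Step 10: union(9, 6) -> already same set; set of 9 now {1, 2, 6, 8, 9, 10}
Step 11: union(6, 0) -> merged; set of 6 now {0, 1, 2, 6, 8, 9, 10}
Step 12: union(2, 0) -> already same set; set of 2 now {0, 1, 2, 6, 8, 9, 10}
Component of 0: {0, 1, 2, 6, 8, 9, 10}

Answer: 0, 1, 2, 6, 8, 9, 10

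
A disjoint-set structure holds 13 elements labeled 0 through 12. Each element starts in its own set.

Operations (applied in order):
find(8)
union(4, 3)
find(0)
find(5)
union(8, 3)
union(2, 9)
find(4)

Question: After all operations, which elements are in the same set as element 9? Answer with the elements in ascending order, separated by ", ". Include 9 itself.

Answer: 2, 9

Derivation:
Step 1: find(8) -> no change; set of 8 is {8}
Step 2: union(4, 3) -> merged; set of 4 now {3, 4}
Step 3: find(0) -> no change; set of 0 is {0}
Step 4: find(5) -> no change; set of 5 is {5}
Step 5: union(8, 3) -> merged; set of 8 now {3, 4, 8}
Step 6: union(2, 9) -> merged; set of 2 now {2, 9}
Step 7: find(4) -> no change; set of 4 is {3, 4, 8}
Component of 9: {2, 9}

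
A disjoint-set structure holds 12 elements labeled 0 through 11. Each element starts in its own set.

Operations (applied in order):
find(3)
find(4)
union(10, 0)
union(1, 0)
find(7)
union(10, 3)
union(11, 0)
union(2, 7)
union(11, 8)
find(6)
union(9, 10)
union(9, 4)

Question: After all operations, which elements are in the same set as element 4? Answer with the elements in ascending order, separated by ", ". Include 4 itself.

Step 1: find(3) -> no change; set of 3 is {3}
Step 2: find(4) -> no change; set of 4 is {4}
Step 3: union(10, 0) -> merged; set of 10 now {0, 10}
Step 4: union(1, 0) -> merged; set of 1 now {0, 1, 10}
Step 5: find(7) -> no change; set of 7 is {7}
Step 6: union(10, 3) -> merged; set of 10 now {0, 1, 3, 10}
Step 7: union(11, 0) -> merged; set of 11 now {0, 1, 3, 10, 11}
Step 8: union(2, 7) -> merged; set of 2 now {2, 7}
Step 9: union(11, 8) -> merged; set of 11 now {0, 1, 3, 8, 10, 11}
Step 10: find(6) -> no change; set of 6 is {6}
Step 11: union(9, 10) -> merged; set of 9 now {0, 1, 3, 8, 9, 10, 11}
Step 12: union(9, 4) -> merged; set of 9 now {0, 1, 3, 4, 8, 9, 10, 11}
Component of 4: {0, 1, 3, 4, 8, 9, 10, 11}

Answer: 0, 1, 3, 4, 8, 9, 10, 11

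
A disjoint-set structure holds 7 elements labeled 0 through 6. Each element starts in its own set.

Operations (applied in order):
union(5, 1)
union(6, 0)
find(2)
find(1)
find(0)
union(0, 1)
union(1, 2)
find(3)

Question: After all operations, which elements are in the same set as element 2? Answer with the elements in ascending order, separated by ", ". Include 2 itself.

Answer: 0, 1, 2, 5, 6

Derivation:
Step 1: union(5, 1) -> merged; set of 5 now {1, 5}
Step 2: union(6, 0) -> merged; set of 6 now {0, 6}
Step 3: find(2) -> no change; set of 2 is {2}
Step 4: find(1) -> no change; set of 1 is {1, 5}
Step 5: find(0) -> no change; set of 0 is {0, 6}
Step 6: union(0, 1) -> merged; set of 0 now {0, 1, 5, 6}
Step 7: union(1, 2) -> merged; set of 1 now {0, 1, 2, 5, 6}
Step 8: find(3) -> no change; set of 3 is {3}
Component of 2: {0, 1, 2, 5, 6}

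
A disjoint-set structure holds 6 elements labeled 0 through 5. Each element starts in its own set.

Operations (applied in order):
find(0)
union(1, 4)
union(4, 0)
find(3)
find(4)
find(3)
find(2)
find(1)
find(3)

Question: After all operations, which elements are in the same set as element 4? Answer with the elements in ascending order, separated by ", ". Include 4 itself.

Answer: 0, 1, 4

Derivation:
Step 1: find(0) -> no change; set of 0 is {0}
Step 2: union(1, 4) -> merged; set of 1 now {1, 4}
Step 3: union(4, 0) -> merged; set of 4 now {0, 1, 4}
Step 4: find(3) -> no change; set of 3 is {3}
Step 5: find(4) -> no change; set of 4 is {0, 1, 4}
Step 6: find(3) -> no change; set of 3 is {3}
Step 7: find(2) -> no change; set of 2 is {2}
Step 8: find(1) -> no change; set of 1 is {0, 1, 4}
Step 9: find(3) -> no change; set of 3 is {3}
Component of 4: {0, 1, 4}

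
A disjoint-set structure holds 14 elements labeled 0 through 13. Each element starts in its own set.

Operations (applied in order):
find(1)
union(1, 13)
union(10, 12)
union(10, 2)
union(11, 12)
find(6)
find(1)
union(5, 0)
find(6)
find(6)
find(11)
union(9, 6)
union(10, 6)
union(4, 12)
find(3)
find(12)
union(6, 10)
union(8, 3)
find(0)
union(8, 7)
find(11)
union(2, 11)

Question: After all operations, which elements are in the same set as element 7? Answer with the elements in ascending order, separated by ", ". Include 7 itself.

Step 1: find(1) -> no change; set of 1 is {1}
Step 2: union(1, 13) -> merged; set of 1 now {1, 13}
Step 3: union(10, 12) -> merged; set of 10 now {10, 12}
Step 4: union(10, 2) -> merged; set of 10 now {2, 10, 12}
Step 5: union(11, 12) -> merged; set of 11 now {2, 10, 11, 12}
Step 6: find(6) -> no change; set of 6 is {6}
Step 7: find(1) -> no change; set of 1 is {1, 13}
Step 8: union(5, 0) -> merged; set of 5 now {0, 5}
Step 9: find(6) -> no change; set of 6 is {6}
Step 10: find(6) -> no change; set of 6 is {6}
Step 11: find(11) -> no change; set of 11 is {2, 10, 11, 12}
Step 12: union(9, 6) -> merged; set of 9 now {6, 9}
Step 13: union(10, 6) -> merged; set of 10 now {2, 6, 9, 10, 11, 12}
Step 14: union(4, 12) -> merged; set of 4 now {2, 4, 6, 9, 10, 11, 12}
Step 15: find(3) -> no change; set of 3 is {3}
Step 16: find(12) -> no change; set of 12 is {2, 4, 6, 9, 10, 11, 12}
Step 17: union(6, 10) -> already same set; set of 6 now {2, 4, 6, 9, 10, 11, 12}
Step 18: union(8, 3) -> merged; set of 8 now {3, 8}
Step 19: find(0) -> no change; set of 0 is {0, 5}
Step 20: union(8, 7) -> merged; set of 8 now {3, 7, 8}
Step 21: find(11) -> no change; set of 11 is {2, 4, 6, 9, 10, 11, 12}
Step 22: union(2, 11) -> already same set; set of 2 now {2, 4, 6, 9, 10, 11, 12}
Component of 7: {3, 7, 8}

Answer: 3, 7, 8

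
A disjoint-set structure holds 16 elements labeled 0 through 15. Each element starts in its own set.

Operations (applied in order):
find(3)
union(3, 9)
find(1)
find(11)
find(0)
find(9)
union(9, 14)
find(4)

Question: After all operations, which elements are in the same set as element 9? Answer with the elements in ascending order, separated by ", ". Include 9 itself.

Answer: 3, 9, 14

Derivation:
Step 1: find(3) -> no change; set of 3 is {3}
Step 2: union(3, 9) -> merged; set of 3 now {3, 9}
Step 3: find(1) -> no change; set of 1 is {1}
Step 4: find(11) -> no change; set of 11 is {11}
Step 5: find(0) -> no change; set of 0 is {0}
Step 6: find(9) -> no change; set of 9 is {3, 9}
Step 7: union(9, 14) -> merged; set of 9 now {3, 9, 14}
Step 8: find(4) -> no change; set of 4 is {4}
Component of 9: {3, 9, 14}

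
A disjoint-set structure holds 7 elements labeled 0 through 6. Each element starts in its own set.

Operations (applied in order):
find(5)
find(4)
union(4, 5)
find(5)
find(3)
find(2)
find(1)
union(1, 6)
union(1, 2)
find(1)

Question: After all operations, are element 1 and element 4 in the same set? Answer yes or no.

Answer: no

Derivation:
Step 1: find(5) -> no change; set of 5 is {5}
Step 2: find(4) -> no change; set of 4 is {4}
Step 3: union(4, 5) -> merged; set of 4 now {4, 5}
Step 4: find(5) -> no change; set of 5 is {4, 5}
Step 5: find(3) -> no change; set of 3 is {3}
Step 6: find(2) -> no change; set of 2 is {2}
Step 7: find(1) -> no change; set of 1 is {1}
Step 8: union(1, 6) -> merged; set of 1 now {1, 6}
Step 9: union(1, 2) -> merged; set of 1 now {1, 2, 6}
Step 10: find(1) -> no change; set of 1 is {1, 2, 6}
Set of 1: {1, 2, 6}; 4 is not a member.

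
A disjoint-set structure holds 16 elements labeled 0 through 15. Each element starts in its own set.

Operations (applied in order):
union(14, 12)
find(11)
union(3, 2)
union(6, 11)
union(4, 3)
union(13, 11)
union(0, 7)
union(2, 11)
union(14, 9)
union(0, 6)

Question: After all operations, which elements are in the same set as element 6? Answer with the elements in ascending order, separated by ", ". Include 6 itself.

Step 1: union(14, 12) -> merged; set of 14 now {12, 14}
Step 2: find(11) -> no change; set of 11 is {11}
Step 3: union(3, 2) -> merged; set of 3 now {2, 3}
Step 4: union(6, 11) -> merged; set of 6 now {6, 11}
Step 5: union(4, 3) -> merged; set of 4 now {2, 3, 4}
Step 6: union(13, 11) -> merged; set of 13 now {6, 11, 13}
Step 7: union(0, 7) -> merged; set of 0 now {0, 7}
Step 8: union(2, 11) -> merged; set of 2 now {2, 3, 4, 6, 11, 13}
Step 9: union(14, 9) -> merged; set of 14 now {9, 12, 14}
Step 10: union(0, 6) -> merged; set of 0 now {0, 2, 3, 4, 6, 7, 11, 13}
Component of 6: {0, 2, 3, 4, 6, 7, 11, 13}

Answer: 0, 2, 3, 4, 6, 7, 11, 13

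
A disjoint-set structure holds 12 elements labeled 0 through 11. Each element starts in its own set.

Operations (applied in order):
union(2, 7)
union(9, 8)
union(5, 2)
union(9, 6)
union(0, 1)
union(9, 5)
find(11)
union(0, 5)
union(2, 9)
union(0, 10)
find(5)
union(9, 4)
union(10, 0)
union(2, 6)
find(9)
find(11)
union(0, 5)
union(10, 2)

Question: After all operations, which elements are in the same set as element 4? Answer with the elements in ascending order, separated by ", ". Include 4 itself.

Answer: 0, 1, 2, 4, 5, 6, 7, 8, 9, 10

Derivation:
Step 1: union(2, 7) -> merged; set of 2 now {2, 7}
Step 2: union(9, 8) -> merged; set of 9 now {8, 9}
Step 3: union(5, 2) -> merged; set of 5 now {2, 5, 7}
Step 4: union(9, 6) -> merged; set of 9 now {6, 8, 9}
Step 5: union(0, 1) -> merged; set of 0 now {0, 1}
Step 6: union(9, 5) -> merged; set of 9 now {2, 5, 6, 7, 8, 9}
Step 7: find(11) -> no change; set of 11 is {11}
Step 8: union(0, 5) -> merged; set of 0 now {0, 1, 2, 5, 6, 7, 8, 9}
Step 9: union(2, 9) -> already same set; set of 2 now {0, 1, 2, 5, 6, 7, 8, 9}
Step 10: union(0, 10) -> merged; set of 0 now {0, 1, 2, 5, 6, 7, 8, 9, 10}
Step 11: find(5) -> no change; set of 5 is {0, 1, 2, 5, 6, 7, 8, 9, 10}
Step 12: union(9, 4) -> merged; set of 9 now {0, 1, 2, 4, 5, 6, 7, 8, 9, 10}
Step 13: union(10, 0) -> already same set; set of 10 now {0, 1, 2, 4, 5, 6, 7, 8, 9, 10}
Step 14: union(2, 6) -> already same set; set of 2 now {0, 1, 2, 4, 5, 6, 7, 8, 9, 10}
Step 15: find(9) -> no change; set of 9 is {0, 1, 2, 4, 5, 6, 7, 8, 9, 10}
Step 16: find(11) -> no change; set of 11 is {11}
Step 17: union(0, 5) -> already same set; set of 0 now {0, 1, 2, 4, 5, 6, 7, 8, 9, 10}
Step 18: union(10, 2) -> already same set; set of 10 now {0, 1, 2, 4, 5, 6, 7, 8, 9, 10}
Component of 4: {0, 1, 2, 4, 5, 6, 7, 8, 9, 10}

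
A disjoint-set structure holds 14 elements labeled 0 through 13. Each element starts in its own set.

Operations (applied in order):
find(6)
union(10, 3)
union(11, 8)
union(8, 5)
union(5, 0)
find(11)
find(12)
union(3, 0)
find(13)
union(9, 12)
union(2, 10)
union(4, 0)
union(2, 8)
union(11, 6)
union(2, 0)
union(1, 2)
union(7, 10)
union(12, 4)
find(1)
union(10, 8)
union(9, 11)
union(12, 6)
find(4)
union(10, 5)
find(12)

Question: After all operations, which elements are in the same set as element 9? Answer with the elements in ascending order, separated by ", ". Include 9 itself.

Answer: 0, 1, 2, 3, 4, 5, 6, 7, 8, 9, 10, 11, 12

Derivation:
Step 1: find(6) -> no change; set of 6 is {6}
Step 2: union(10, 3) -> merged; set of 10 now {3, 10}
Step 3: union(11, 8) -> merged; set of 11 now {8, 11}
Step 4: union(8, 5) -> merged; set of 8 now {5, 8, 11}
Step 5: union(5, 0) -> merged; set of 5 now {0, 5, 8, 11}
Step 6: find(11) -> no change; set of 11 is {0, 5, 8, 11}
Step 7: find(12) -> no change; set of 12 is {12}
Step 8: union(3, 0) -> merged; set of 3 now {0, 3, 5, 8, 10, 11}
Step 9: find(13) -> no change; set of 13 is {13}
Step 10: union(9, 12) -> merged; set of 9 now {9, 12}
Step 11: union(2, 10) -> merged; set of 2 now {0, 2, 3, 5, 8, 10, 11}
Step 12: union(4, 0) -> merged; set of 4 now {0, 2, 3, 4, 5, 8, 10, 11}
Step 13: union(2, 8) -> already same set; set of 2 now {0, 2, 3, 4, 5, 8, 10, 11}
Step 14: union(11, 6) -> merged; set of 11 now {0, 2, 3, 4, 5, 6, 8, 10, 11}
Step 15: union(2, 0) -> already same set; set of 2 now {0, 2, 3, 4, 5, 6, 8, 10, 11}
Step 16: union(1, 2) -> merged; set of 1 now {0, 1, 2, 3, 4, 5, 6, 8, 10, 11}
Step 17: union(7, 10) -> merged; set of 7 now {0, 1, 2, 3, 4, 5, 6, 7, 8, 10, 11}
Step 18: union(12, 4) -> merged; set of 12 now {0, 1, 2, 3, 4, 5, 6, 7, 8, 9, 10, 11, 12}
Step 19: find(1) -> no change; set of 1 is {0, 1, 2, 3, 4, 5, 6, 7, 8, 9, 10, 11, 12}
Step 20: union(10, 8) -> already same set; set of 10 now {0, 1, 2, 3, 4, 5, 6, 7, 8, 9, 10, 11, 12}
Step 21: union(9, 11) -> already same set; set of 9 now {0, 1, 2, 3, 4, 5, 6, 7, 8, 9, 10, 11, 12}
Step 22: union(12, 6) -> already same set; set of 12 now {0, 1, 2, 3, 4, 5, 6, 7, 8, 9, 10, 11, 12}
Step 23: find(4) -> no change; set of 4 is {0, 1, 2, 3, 4, 5, 6, 7, 8, 9, 10, 11, 12}
Step 24: union(10, 5) -> already same set; set of 10 now {0, 1, 2, 3, 4, 5, 6, 7, 8, 9, 10, 11, 12}
Step 25: find(12) -> no change; set of 12 is {0, 1, 2, 3, 4, 5, 6, 7, 8, 9, 10, 11, 12}
Component of 9: {0, 1, 2, 3, 4, 5, 6, 7, 8, 9, 10, 11, 12}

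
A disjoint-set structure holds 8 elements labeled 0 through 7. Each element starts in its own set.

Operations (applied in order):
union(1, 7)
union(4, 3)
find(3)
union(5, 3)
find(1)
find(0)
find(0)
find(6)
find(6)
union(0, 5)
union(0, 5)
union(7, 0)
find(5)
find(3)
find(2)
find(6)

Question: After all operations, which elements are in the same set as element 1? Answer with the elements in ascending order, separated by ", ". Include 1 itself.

Step 1: union(1, 7) -> merged; set of 1 now {1, 7}
Step 2: union(4, 3) -> merged; set of 4 now {3, 4}
Step 3: find(3) -> no change; set of 3 is {3, 4}
Step 4: union(5, 3) -> merged; set of 5 now {3, 4, 5}
Step 5: find(1) -> no change; set of 1 is {1, 7}
Step 6: find(0) -> no change; set of 0 is {0}
Step 7: find(0) -> no change; set of 0 is {0}
Step 8: find(6) -> no change; set of 6 is {6}
Step 9: find(6) -> no change; set of 6 is {6}
Step 10: union(0, 5) -> merged; set of 0 now {0, 3, 4, 5}
Step 11: union(0, 5) -> already same set; set of 0 now {0, 3, 4, 5}
Step 12: union(7, 0) -> merged; set of 7 now {0, 1, 3, 4, 5, 7}
Step 13: find(5) -> no change; set of 5 is {0, 1, 3, 4, 5, 7}
Step 14: find(3) -> no change; set of 3 is {0, 1, 3, 4, 5, 7}
Step 15: find(2) -> no change; set of 2 is {2}
Step 16: find(6) -> no change; set of 6 is {6}
Component of 1: {0, 1, 3, 4, 5, 7}

Answer: 0, 1, 3, 4, 5, 7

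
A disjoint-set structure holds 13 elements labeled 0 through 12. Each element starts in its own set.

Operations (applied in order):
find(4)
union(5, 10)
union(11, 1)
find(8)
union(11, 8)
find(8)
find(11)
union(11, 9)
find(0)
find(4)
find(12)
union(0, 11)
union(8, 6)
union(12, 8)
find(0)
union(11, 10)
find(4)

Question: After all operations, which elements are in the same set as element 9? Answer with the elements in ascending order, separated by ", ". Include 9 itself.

Step 1: find(4) -> no change; set of 4 is {4}
Step 2: union(5, 10) -> merged; set of 5 now {5, 10}
Step 3: union(11, 1) -> merged; set of 11 now {1, 11}
Step 4: find(8) -> no change; set of 8 is {8}
Step 5: union(11, 8) -> merged; set of 11 now {1, 8, 11}
Step 6: find(8) -> no change; set of 8 is {1, 8, 11}
Step 7: find(11) -> no change; set of 11 is {1, 8, 11}
Step 8: union(11, 9) -> merged; set of 11 now {1, 8, 9, 11}
Step 9: find(0) -> no change; set of 0 is {0}
Step 10: find(4) -> no change; set of 4 is {4}
Step 11: find(12) -> no change; set of 12 is {12}
Step 12: union(0, 11) -> merged; set of 0 now {0, 1, 8, 9, 11}
Step 13: union(8, 6) -> merged; set of 8 now {0, 1, 6, 8, 9, 11}
Step 14: union(12, 8) -> merged; set of 12 now {0, 1, 6, 8, 9, 11, 12}
Step 15: find(0) -> no change; set of 0 is {0, 1, 6, 8, 9, 11, 12}
Step 16: union(11, 10) -> merged; set of 11 now {0, 1, 5, 6, 8, 9, 10, 11, 12}
Step 17: find(4) -> no change; set of 4 is {4}
Component of 9: {0, 1, 5, 6, 8, 9, 10, 11, 12}

Answer: 0, 1, 5, 6, 8, 9, 10, 11, 12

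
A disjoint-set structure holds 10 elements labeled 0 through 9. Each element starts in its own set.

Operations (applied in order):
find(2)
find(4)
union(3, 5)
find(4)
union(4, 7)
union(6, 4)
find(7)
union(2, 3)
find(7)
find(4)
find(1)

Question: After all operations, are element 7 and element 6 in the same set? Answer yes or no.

Answer: yes

Derivation:
Step 1: find(2) -> no change; set of 2 is {2}
Step 2: find(4) -> no change; set of 4 is {4}
Step 3: union(3, 5) -> merged; set of 3 now {3, 5}
Step 4: find(4) -> no change; set of 4 is {4}
Step 5: union(4, 7) -> merged; set of 4 now {4, 7}
Step 6: union(6, 4) -> merged; set of 6 now {4, 6, 7}
Step 7: find(7) -> no change; set of 7 is {4, 6, 7}
Step 8: union(2, 3) -> merged; set of 2 now {2, 3, 5}
Step 9: find(7) -> no change; set of 7 is {4, 6, 7}
Step 10: find(4) -> no change; set of 4 is {4, 6, 7}
Step 11: find(1) -> no change; set of 1 is {1}
Set of 7: {4, 6, 7}; 6 is a member.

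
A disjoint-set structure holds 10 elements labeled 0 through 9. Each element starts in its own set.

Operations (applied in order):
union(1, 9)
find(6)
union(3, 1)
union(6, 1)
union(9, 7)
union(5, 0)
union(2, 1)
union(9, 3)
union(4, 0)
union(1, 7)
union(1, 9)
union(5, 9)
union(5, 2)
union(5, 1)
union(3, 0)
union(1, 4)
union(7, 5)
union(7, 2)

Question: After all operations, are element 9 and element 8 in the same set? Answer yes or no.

Step 1: union(1, 9) -> merged; set of 1 now {1, 9}
Step 2: find(6) -> no change; set of 6 is {6}
Step 3: union(3, 1) -> merged; set of 3 now {1, 3, 9}
Step 4: union(6, 1) -> merged; set of 6 now {1, 3, 6, 9}
Step 5: union(9, 7) -> merged; set of 9 now {1, 3, 6, 7, 9}
Step 6: union(5, 0) -> merged; set of 5 now {0, 5}
Step 7: union(2, 1) -> merged; set of 2 now {1, 2, 3, 6, 7, 9}
Step 8: union(9, 3) -> already same set; set of 9 now {1, 2, 3, 6, 7, 9}
Step 9: union(4, 0) -> merged; set of 4 now {0, 4, 5}
Step 10: union(1, 7) -> already same set; set of 1 now {1, 2, 3, 6, 7, 9}
Step 11: union(1, 9) -> already same set; set of 1 now {1, 2, 3, 6, 7, 9}
Step 12: union(5, 9) -> merged; set of 5 now {0, 1, 2, 3, 4, 5, 6, 7, 9}
Step 13: union(5, 2) -> already same set; set of 5 now {0, 1, 2, 3, 4, 5, 6, 7, 9}
Step 14: union(5, 1) -> already same set; set of 5 now {0, 1, 2, 3, 4, 5, 6, 7, 9}
Step 15: union(3, 0) -> already same set; set of 3 now {0, 1, 2, 3, 4, 5, 6, 7, 9}
Step 16: union(1, 4) -> already same set; set of 1 now {0, 1, 2, 3, 4, 5, 6, 7, 9}
Step 17: union(7, 5) -> already same set; set of 7 now {0, 1, 2, 3, 4, 5, 6, 7, 9}
Step 18: union(7, 2) -> already same set; set of 7 now {0, 1, 2, 3, 4, 5, 6, 7, 9}
Set of 9: {0, 1, 2, 3, 4, 5, 6, 7, 9}; 8 is not a member.

Answer: no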